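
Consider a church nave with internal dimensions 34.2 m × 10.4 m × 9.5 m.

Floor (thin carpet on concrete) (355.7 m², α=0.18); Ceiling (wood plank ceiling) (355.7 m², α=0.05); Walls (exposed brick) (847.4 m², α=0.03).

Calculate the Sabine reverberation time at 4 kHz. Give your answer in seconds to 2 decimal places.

A = Σ Sᵢαᵢ = 355.7*0.18 + 355.7*0.05 + 847.4*0.03 = 107.233 sabins.
V = 34.2·10.4·9.5 = 3378.96 m³.
Sabine: RT60 = 0.161 × 3378.96 / 107.233 = 5.07 s.

5.07 sec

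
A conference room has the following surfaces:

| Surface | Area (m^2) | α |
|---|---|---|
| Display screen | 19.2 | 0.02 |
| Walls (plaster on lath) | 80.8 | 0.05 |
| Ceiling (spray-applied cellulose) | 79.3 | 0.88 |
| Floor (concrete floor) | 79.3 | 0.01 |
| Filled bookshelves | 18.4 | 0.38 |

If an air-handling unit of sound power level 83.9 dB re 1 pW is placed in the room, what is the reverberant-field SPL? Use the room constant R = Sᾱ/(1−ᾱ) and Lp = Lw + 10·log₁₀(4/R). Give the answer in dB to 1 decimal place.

69.3 dB

A = 81.993 sabins; S = 277.0 m^2.
ᾱ = 0.2960, so room constant R = A/(1−ᾱ) = 116.467 m^2.
Lp = Lw + 10 log₁₀(4/R) = 83.9 -14.64 = 69.3 dB.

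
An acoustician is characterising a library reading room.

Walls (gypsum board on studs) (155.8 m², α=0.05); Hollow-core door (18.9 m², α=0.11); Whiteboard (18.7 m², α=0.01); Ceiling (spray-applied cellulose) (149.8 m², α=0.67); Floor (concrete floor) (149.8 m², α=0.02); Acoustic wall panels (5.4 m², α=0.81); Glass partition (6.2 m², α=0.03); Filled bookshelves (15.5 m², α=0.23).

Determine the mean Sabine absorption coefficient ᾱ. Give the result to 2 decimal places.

S = Σ Sᵢ = 155.8 + 18.9 + 18.7 + 149.8 + 149.8 + 5.4 + 6.2 + 15.5 = 520.1 m².
Weighted sum Σ Sα = 121.543.
ᾱ = 121.543 / 520.1 = 0.23.

0.23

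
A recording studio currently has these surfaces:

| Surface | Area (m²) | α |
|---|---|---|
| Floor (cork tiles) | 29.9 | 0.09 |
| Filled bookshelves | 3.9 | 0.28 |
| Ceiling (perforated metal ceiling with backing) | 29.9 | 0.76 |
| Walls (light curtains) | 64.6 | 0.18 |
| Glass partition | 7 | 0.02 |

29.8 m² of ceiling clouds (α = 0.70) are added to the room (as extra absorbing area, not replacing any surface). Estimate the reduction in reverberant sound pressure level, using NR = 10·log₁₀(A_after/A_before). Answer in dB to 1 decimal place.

Total absorption A_before = 29.9*0.09 + 3.9*0.28 + 29.9*0.76 + 64.6*0.18 + 7*0.02
  = 2.691 + 1.092 + 22.724 + 11.628 + 0.140 = 38.275 m² sabins.
Added absorption = 29.8 × 0.70 = 20.860 sabins.
A_after = 38.275 + 20.860 = 59.135 sabins.
NR = 10·log₁₀(59.135/38.275) = 1.9 dB.

1.9 dB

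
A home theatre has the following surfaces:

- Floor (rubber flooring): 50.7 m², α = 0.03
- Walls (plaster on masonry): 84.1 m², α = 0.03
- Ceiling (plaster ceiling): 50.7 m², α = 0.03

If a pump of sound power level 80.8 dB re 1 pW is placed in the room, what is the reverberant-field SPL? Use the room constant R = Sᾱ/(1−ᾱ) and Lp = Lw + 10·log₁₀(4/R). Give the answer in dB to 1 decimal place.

A = 5.565 sabins; S = 185.5 m².
ᾱ = 0.0300, so room constant R = A/(1−ᾱ) = 5.737 m².
Lp = 80.8 + 10·log₁₀(4/5.737) = 80.8 + (-1.57) = 79.2 dB.

79.2 dB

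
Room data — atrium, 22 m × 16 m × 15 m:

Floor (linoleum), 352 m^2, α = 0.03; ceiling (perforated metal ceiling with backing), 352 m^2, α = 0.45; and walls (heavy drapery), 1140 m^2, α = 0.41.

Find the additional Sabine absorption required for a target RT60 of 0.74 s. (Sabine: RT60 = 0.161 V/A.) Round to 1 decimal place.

Equivalent absorption area: A₁ = 352·0.03 + 352·0.45 + 1140·0.41 = 636.360 m^2.
For T = 0.74 s, need A₂ = 0.161·V/T = 0.161·5280/0.74 = 1148.757 sabins.
ΔA = A₂ − A₁ = 1148.757 − 636.360 = 512.4 sabins.

512.4 sabins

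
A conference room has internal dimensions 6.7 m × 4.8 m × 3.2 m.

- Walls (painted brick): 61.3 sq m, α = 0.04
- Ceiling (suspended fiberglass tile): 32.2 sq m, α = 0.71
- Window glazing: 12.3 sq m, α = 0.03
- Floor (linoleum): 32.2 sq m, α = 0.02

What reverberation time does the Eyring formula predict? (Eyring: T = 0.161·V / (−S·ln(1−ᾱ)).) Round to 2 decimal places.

S = Σ Sᵢ = 138.0 sq m.
Σ(Sᵢαᵢ) = 61.3·0.04 + 32.2·0.71 + 12.3·0.03 + 32.2·0.02 = 26.327.
Mean coefficient ᾱ = A/S = 0.1908.
Eyring denominator: −S ln(1−ᾱ) = 29.216.
V = 6.7 × 4.8 × 3.2 = 102.912 m³.
RT60 = 0.161 × 102.912 / 29.216 = 0.57 s.

0.57 sec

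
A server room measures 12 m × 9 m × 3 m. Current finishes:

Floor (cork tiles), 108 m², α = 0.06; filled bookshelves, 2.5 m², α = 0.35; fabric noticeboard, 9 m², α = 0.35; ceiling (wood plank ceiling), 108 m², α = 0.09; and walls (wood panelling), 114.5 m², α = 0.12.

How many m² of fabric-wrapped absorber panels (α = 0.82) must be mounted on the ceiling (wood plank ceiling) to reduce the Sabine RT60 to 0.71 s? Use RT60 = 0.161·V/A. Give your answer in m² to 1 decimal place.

54.1

Equivalent absorption area: A₁ = 108·0.06 + 2.5·0.35 + 9·0.35 + 108·0.09 + 114.5·0.12 = 33.965 m².
V = 324 m³. Target absorption A₂ = 0.161 × 324 / 0.71 = 73.470 sabins.
Absorption to add: 73.470 − 33.965 = 39.505 sabins.
Each m² of panel replacing the ceiling (wood plank ceiling) adds (0.82 − 0.09) = 0.73 sabins.
Panel area = 39.505 / 0.73 = 54.1 m².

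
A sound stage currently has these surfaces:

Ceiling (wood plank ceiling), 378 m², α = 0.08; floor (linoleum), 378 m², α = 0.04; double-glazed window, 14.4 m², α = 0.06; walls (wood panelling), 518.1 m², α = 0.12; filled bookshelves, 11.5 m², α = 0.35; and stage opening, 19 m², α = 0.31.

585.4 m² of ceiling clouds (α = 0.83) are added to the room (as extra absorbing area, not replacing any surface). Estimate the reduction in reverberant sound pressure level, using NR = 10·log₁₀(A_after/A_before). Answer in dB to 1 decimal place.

Equivalent absorption area: A_before = 378·0.08 + 378·0.04 + 14.4·0.06 + 518.1·0.12 + 11.5·0.35 + 19·0.31 = 118.311 m².
Treatment contributes 585.4·0.83 = 485.882 sabins.
A_after = 118.311 + 485.882 = 604.193 sabins.
NR = 10·log₁₀(604.193/118.311) = 7.1 dB.

7.1 dB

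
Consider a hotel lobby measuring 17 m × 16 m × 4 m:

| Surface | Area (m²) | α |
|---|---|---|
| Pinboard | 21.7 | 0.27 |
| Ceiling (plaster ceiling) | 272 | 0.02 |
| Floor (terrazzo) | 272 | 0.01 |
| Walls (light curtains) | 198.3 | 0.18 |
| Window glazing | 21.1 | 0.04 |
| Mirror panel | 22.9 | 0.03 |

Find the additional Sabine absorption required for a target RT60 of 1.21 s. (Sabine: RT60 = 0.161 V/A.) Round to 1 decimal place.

A₁ = Σ Sᵢαᵢ = 21.7·0.27 + 272·0.02 + 272·0.01 + 198.3·0.18 + 21.1·0.04 + 22.9·0.03 = 51.244 sabins.
For T = 1.21 s, need A₂ = 0.161·V/T = 0.161·1088/1.21 = 144.767 sabins.
ΔA = A₂ − A₁ = 144.767 − 51.244 = 93.5 sabins.

93.5 sabins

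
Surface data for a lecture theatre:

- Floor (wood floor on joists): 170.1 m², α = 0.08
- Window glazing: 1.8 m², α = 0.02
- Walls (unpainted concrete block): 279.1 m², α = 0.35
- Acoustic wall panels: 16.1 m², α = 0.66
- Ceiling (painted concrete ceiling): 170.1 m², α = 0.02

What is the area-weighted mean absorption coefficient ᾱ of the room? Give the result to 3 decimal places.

S = Σ Sᵢ = 170.1 + 1.8 + 279.1 + 16.1 + 170.1 = 637.2 m².
Σ(Sᵢαᵢ) = 170.1×0.08 + 1.8×0.02 + 279.1×0.35 + 16.1×0.66 + 170.1×0.02 = 125.357.
ᾱ = A/S = 0.197.

0.197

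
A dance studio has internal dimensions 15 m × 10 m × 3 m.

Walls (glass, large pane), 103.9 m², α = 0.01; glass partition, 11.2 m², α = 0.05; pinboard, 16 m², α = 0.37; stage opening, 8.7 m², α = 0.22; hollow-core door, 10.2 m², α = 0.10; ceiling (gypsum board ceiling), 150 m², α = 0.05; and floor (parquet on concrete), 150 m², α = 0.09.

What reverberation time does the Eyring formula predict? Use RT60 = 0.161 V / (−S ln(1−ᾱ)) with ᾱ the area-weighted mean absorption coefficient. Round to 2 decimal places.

2.22 s

S = Σ Sᵢ = 450.0 m².
Absorption A = 103.9×0.01 + 11.2×0.05 + 16×0.37 + 8.7×0.22 + 10.2×0.10 + 150×0.05 + 150×0.09 = 31.453 sabins.
ᾱ = 31.453 / 450.0 = 0.0699.
−S·ln(1−ᾱ) = −450.0 × ln(1 − 0.0699) = 32.608.
V = 15 × 10 × 3 = 450 m³.
T = 0.161·V/[−S·ln(1−ᾱ)] = 0.161·450/32.608 = 2.22 s.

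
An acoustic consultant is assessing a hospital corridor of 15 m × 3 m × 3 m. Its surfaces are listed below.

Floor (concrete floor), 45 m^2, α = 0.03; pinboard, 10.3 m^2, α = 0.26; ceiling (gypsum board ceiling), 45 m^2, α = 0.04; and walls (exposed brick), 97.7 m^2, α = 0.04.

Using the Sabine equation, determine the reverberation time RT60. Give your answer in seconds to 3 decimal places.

2.232 s

A = Σ Sᵢαᵢ = 45*0.03 + 10.3*0.26 + 45*0.04 + 97.7*0.04 = 9.736 sabins.
Room volume: 135 m³.
RT60 = 0.161 · V / A = 0.161 × 135 / 9.736 = 2.232 s.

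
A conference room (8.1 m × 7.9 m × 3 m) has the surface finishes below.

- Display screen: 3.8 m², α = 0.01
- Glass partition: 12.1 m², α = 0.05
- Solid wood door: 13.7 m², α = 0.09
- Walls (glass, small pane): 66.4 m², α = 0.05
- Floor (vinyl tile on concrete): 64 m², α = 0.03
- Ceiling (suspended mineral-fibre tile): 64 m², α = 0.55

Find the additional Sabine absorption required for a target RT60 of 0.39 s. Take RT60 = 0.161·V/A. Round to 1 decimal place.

36.9 sabins

Equivalent absorption area: A₁ = 3.8×0.01 + 12.1×0.05 + 13.7×0.09 + 66.4×0.05 + 64×0.03 + 64×0.55 = 42.316 m².
For T = 0.39 s, need A₂ = 0.161·V/T = 0.161·191.97/0.39 = 79.249 sabins.
Shortfall: 79.249 − 42.316 = 36.9 sabins.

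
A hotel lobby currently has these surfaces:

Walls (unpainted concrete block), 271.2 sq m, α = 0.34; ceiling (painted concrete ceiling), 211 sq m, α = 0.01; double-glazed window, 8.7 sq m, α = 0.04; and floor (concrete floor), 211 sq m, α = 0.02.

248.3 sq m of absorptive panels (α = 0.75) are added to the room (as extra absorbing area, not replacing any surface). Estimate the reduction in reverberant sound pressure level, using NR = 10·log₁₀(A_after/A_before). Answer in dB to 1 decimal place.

4.6 dB

A_before = Σ Sᵢαᵢ = 271.2·0.34 + 211·0.01 + 8.7·0.04 + 211·0.02 = 98.886 sabins.
Treatment contributes 248.3·0.75 = 186.225 sabins.
A_after = 98.886 + 186.225 = 285.111 sabins.
NR = 10·log₁₀(285.111/98.886) = 4.6 dB.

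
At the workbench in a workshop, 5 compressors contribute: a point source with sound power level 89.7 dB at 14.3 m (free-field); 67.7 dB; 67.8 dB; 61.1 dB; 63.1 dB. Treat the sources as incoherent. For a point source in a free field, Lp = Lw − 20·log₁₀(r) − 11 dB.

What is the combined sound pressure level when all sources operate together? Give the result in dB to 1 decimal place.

Source at 14.3 m: Lp = 89.7 − 20·log₁₀(14.3) − 11 = 55.6 dB.
Sum in the linear (power) domain: Σ 10^(Lᵢ/10) = 10^(55.6/10) + 10^(67.7/10) + 10^(67.8/10) + 10^(61.1/10) + 10^(63.1/10) = 1.561e+07.
Back to dB: 10·log₁₀ Σ = 71.9 dB.

71.9 dB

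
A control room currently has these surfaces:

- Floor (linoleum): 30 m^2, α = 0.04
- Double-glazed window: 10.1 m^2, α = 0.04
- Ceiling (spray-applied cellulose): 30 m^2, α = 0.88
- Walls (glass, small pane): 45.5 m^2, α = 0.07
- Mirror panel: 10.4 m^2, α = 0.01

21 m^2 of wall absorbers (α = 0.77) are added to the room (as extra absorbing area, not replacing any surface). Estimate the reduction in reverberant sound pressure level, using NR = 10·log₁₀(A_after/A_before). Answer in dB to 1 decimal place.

1.8 dB

Equivalent absorption area: A_before = 30*0.04 + 10.1*0.04 + 30*0.88 + 45.5*0.07 + 10.4*0.01 = 31.293 m^2.
Treatment contributes 21·0.77 = 16.170 sabins.
A_after = 31.293 + 16.170 = 47.463 sabins.
Reduction = 10 log₁₀(A_after/A_before) = 10 log₁₀(1.5167) = 1.8 dB.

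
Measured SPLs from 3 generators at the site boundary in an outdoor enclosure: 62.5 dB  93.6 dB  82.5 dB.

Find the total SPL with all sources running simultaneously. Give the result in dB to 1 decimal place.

93.9 dB

Sum in the linear (power) domain: Σ 10^(Lᵢ/10) = 10^(62.5/10) + 10^(93.6/10) + 10^(82.5/10) = 2.47e+09.
L_total = 10·log₁₀(2.47e+09) = 93.9 dB.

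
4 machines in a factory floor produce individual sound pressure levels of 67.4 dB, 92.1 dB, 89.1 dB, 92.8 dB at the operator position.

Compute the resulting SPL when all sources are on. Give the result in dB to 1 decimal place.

96.4 dB

Σ 10^(Lᵢ/10) = 4.346e+09.
Back to dB: 10·log₁₀ Σ = 96.4 dB.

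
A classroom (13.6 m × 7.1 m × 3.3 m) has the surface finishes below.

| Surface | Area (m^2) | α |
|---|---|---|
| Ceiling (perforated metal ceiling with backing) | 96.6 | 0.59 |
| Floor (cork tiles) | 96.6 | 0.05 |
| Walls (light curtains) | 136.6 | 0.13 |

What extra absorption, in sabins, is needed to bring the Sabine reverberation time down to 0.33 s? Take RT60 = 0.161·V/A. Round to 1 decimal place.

Equivalent absorption area: A₁ = 96.6×0.59 + 96.6×0.05 + 136.6×0.13 = 79.582 m^2.
V = 318.648 m³. Required absorption A₂ = 0.161 × 318.648 / 0.33 = 155.462 sabins.
Additional absorption ΔA = 155.462 − 79.582 = 75.9 sabins.

75.9 sabins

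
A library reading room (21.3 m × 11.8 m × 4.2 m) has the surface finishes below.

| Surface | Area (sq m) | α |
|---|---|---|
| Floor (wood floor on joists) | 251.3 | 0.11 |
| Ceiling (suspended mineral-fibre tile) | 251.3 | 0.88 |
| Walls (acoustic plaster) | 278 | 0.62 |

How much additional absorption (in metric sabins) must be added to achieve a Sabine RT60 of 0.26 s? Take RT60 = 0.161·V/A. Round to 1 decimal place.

Summing Sᵢαᵢ: 27.643 + 221.144 + 172.360 → A₁ = 421.147 sabins.
For T = 0.26 s, need A₂ = 0.161·V/T = 0.161·1055.628/0.26 = 653.677 sabins.
ΔA = A₂ − A₁ = 653.677 − 421.147 = 232.5 sabins.

232.5 sabins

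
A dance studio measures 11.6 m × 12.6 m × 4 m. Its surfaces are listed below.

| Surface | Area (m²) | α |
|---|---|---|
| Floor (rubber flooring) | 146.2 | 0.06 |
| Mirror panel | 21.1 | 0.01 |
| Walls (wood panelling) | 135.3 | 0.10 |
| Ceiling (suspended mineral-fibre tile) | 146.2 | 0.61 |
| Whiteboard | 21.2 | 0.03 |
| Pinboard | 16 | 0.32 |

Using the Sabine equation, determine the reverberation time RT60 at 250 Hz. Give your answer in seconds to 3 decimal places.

0.801 sec

A = Σ Sᵢαᵢ = 146.2×0.06 + 21.1×0.01 + 135.3×0.10 + 146.2×0.61 + 21.2×0.03 + 16×0.32 = 117.451 sabins.
V = 11.6·12.6·4 = 584.64 m³.
RT60 = 0.161 · V / A = 0.161 × 584.64 / 117.451 = 0.801 s.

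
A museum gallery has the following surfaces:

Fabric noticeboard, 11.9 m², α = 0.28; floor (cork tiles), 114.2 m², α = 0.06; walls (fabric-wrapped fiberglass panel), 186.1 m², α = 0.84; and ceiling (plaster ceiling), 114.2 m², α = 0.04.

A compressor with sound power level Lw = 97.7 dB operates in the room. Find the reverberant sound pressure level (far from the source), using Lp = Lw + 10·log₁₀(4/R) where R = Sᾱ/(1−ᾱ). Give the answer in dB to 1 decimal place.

79.2 dB

Σ(Sᵢαᵢ) = 11.9×0.28 + 114.2×0.06 + 186.1×0.84 + 114.2×0.04 = 171.076; total area S = 426.4 m².
ᾱ = 0.4012, so room constant R = A/(1−ᾱ) = 285.698 m².
Lp = 97.7 + 10·log₁₀(4/285.698) = 97.7 + (-18.54) = 79.2 dB.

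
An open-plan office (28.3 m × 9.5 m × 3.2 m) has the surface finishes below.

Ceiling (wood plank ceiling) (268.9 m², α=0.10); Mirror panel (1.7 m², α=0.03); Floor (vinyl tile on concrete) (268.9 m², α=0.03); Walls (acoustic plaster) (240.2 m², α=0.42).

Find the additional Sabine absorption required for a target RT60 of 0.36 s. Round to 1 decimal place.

Total absorption A₁ = 268.9·0.10 + 1.7·0.03 + 268.9·0.03 + 240.2·0.42
  = 26.890 + 0.051 + 8.067 + 100.884 = 135.892 m² sabins.
Target A₂ = 0.161·860.32/0.36 = 384.754 sabins (V = 860.32 m³).
Shortfall: 384.754 − 135.892 = 248.9 sabins.

248.9 sabins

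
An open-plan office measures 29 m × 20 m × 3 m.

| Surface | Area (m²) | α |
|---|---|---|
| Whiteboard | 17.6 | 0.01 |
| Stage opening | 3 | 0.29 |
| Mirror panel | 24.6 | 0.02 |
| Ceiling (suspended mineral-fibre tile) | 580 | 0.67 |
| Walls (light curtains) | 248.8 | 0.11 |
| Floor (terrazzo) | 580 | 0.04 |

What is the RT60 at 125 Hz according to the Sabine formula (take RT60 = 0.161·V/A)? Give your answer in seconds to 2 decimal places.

0.64 sec

A = Σ Sᵢαᵢ = 17.6×0.01 + 3×0.29 + 24.6×0.02 + 580×0.67 + 248.8×0.11 + 580×0.04 = 440.706 sabins.
Room volume: 1740 m³.
RT60 = 0.161 · V / A = 0.161 × 1740 / 440.706 = 0.64 s.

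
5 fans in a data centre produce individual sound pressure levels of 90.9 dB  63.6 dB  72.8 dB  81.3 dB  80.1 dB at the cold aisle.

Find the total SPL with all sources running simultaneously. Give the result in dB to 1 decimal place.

91.7 dB

Sum in the linear (power) domain: Σ 10^(Lᵢ/10) = 10^(90.9/10) + 10^(63.6/10) + 10^(72.8/10) + 10^(81.3/10) + 10^(80.1/10) = 1.489e+09.
L_total = 10·log₁₀(1.489e+09) = 91.7 dB.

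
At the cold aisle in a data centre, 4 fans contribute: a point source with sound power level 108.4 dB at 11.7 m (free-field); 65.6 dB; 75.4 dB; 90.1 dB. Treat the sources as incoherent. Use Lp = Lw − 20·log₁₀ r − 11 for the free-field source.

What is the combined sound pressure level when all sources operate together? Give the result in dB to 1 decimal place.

90.4 dB

Source at 11.7 m: Lp = 108.4 − 20·log₁₀(11.7) − 11 = 76.0 dB.
Sum in the linear (power) domain: Σ 10^(Lᵢ/10) = 10^(76.0/10) + 10^(65.6/10) + 10^(75.4/10) + 10^(90.1/10) = 1.101e+09.
Combined level = 10 log₁₀(1.101e+09) = 90.4 dB.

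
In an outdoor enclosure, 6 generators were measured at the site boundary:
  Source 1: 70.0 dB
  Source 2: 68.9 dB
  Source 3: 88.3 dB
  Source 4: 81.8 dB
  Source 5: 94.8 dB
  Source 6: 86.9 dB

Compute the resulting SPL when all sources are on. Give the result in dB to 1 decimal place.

96.4 dB

Converting to relative power and adding: 10^(70.0/10) + 10^(68.9/10) + 10^(88.3/10) + 10^(81.8/10) + 10^(94.8/10) + 10^(86.9/10) = 4.355e+09.
Combined level = 10 log₁₀(4.355e+09) = 96.4 dB.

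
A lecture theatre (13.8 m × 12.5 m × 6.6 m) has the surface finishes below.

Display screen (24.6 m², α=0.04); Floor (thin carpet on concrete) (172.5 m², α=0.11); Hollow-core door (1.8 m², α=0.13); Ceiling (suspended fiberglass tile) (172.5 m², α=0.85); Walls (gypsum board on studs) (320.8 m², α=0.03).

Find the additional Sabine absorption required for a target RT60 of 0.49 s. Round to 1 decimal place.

A₁ = Σ Sᵢαᵢ = 24.6×0.04 + 172.5×0.11 + 1.8×0.13 + 172.5×0.85 + 320.8×0.03 = 176.442 sabins.
For T = 0.49 s, need A₂ = 0.161·V/T = 0.161·1138.5/0.49 = 374.079 sabins.
Additional absorption ΔA = 374.079 − 176.442 = 197.6 sabins.

197.6 sabins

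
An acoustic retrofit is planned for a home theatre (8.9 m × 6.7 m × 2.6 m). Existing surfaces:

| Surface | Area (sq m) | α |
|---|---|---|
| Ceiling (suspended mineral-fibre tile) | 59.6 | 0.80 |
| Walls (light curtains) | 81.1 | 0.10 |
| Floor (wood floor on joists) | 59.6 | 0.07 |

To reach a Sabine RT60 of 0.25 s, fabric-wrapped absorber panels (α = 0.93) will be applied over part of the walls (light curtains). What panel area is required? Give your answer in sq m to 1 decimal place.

48.1

Equivalent absorption area: A₁ = 59.6·0.80 + 81.1·0.10 + 59.6·0.07 = 59.962 sq m.
Required A₂ = 0.161·155.038/0.25 = 99.844 sabins.
ΔA needed = 99.844 − 59.962 = 39.882 sabins.
Net gain per sq m: Δα = 0.93 − 0.10 = 0.83.
Panel area = 39.882 / 0.83 = 48.1 sq m.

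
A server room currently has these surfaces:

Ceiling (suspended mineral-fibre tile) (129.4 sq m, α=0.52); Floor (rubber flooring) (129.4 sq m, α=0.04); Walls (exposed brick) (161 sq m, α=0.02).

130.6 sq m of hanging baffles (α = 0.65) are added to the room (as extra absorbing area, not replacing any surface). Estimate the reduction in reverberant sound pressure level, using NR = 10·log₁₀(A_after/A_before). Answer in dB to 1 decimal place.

A_before = Σ Sᵢαᵢ = 129.4·0.52 + 129.4·0.04 + 161·0.02 = 75.684 sabins.
Treatment contributes 130.6·0.65 = 84.890 sabins.
New total A_after = 160.574 sabins.
NR = 10·log₁₀(160.574/75.684) = 3.3 dB.

3.3 dB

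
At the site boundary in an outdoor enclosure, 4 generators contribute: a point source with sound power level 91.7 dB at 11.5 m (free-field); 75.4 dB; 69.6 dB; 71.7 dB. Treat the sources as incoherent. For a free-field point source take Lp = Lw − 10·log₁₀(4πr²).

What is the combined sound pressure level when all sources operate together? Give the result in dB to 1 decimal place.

77.7 dB

Source at 11.5 m: Lp = 91.7 − 10·log₁₀(4π·11.5²) = 91.7 − 10·log₁₀(1661.903) = 59.5 dB.
Σ 10^(Lᵢ/10) = 5.948e+07.
Back to dB: 10·log₁₀ Σ = 77.7 dB.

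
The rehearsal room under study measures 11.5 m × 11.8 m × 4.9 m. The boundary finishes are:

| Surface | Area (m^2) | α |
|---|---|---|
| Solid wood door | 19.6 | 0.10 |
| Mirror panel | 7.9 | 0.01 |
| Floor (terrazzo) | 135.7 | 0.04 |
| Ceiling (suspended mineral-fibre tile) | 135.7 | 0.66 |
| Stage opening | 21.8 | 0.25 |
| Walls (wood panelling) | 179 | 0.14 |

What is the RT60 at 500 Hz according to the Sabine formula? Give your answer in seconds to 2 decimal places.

0.84 sec

A = Σ Sᵢαᵢ = 19.6*0.10 + 7.9*0.01 + 135.7*0.04 + 135.7*0.66 + 21.8*0.25 + 179*0.14 = 127.539 sabins.
Room volume: 664.93 m³.
T = 0.161 V/A = 0.161·664.93/127.539 = 0.84 s.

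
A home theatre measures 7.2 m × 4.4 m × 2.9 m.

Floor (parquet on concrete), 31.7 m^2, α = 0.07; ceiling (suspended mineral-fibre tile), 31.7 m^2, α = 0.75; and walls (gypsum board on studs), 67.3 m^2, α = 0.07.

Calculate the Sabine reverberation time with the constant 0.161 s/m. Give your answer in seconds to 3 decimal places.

0.482 s

Summing Sᵢαᵢ: 2.219 + 23.775 + 4.711 → A = 30.705 sabins.
Room volume: 91.872 m³.
RT60 = 0.161 · V / A = 0.161 × 91.872 / 30.705 = 0.482 s.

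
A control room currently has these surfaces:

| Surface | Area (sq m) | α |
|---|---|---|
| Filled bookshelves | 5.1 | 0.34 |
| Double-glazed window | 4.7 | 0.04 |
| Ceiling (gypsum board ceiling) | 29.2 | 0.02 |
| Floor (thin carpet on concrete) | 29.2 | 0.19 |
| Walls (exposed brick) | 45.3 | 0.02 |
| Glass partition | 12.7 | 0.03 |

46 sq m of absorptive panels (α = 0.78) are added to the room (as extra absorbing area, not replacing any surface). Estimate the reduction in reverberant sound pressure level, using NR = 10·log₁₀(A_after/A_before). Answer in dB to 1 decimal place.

6.8 dB

Equivalent absorption area: A_before = 5.1*0.34 + 4.7*0.04 + 29.2*0.02 + 29.2*0.19 + 45.3*0.02 + 12.7*0.03 = 9.341 sq m.
Added absorption = 46 × 0.78 = 35.880 sabins.
A_after = 9.341 + 35.880 = 45.221 sabins.
Reduction = 10 log₁₀(A_after/A_before) = 10 log₁₀(4.8411) = 6.8 dB.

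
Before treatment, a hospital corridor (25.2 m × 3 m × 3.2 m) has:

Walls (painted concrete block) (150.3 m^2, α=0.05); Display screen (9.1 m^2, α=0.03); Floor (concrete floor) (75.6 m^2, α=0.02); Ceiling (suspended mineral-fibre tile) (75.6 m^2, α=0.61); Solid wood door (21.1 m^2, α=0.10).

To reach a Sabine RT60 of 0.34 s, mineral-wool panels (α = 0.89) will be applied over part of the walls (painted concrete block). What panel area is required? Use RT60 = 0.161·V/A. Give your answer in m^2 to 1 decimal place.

A₁ = Σ Sᵢαᵢ = 150.3×0.05 + 9.1×0.03 + 75.6×0.02 + 75.6×0.61 + 21.1×0.10 = 57.526 sabins.
Required A₂ = 0.161·241.92/0.34 = 114.556 sabins.
ΔA needed = 114.556 − 57.526 = 57.030 sabins.
Net gain per m^2: Δα = 0.89 − 0.05 = 0.84.
Panel area = 57.030 / 0.84 = 67.9 m^2.

67.9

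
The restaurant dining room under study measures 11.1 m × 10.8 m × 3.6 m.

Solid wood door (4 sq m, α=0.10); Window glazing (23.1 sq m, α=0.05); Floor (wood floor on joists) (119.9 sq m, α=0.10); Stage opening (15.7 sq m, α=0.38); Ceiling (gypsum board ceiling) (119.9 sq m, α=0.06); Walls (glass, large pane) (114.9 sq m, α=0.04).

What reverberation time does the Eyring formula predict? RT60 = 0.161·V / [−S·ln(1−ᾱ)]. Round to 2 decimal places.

S = Σ Sᵢ = 397.5 sq m.
Absorption A = 4×0.10 + 23.1×0.05 + 119.9×0.10 + 15.7×0.38 + 119.9×0.06 + 114.9×0.04 = 31.301 sabins.
ᾱ = 31.301 / 397.5 = 0.0787.
−S·ln(1−ᾱ) = −397.5 × ln(1 − 0.0787) = 32.583.
V = 11.1 × 10.8 × 3.6 = 431.568 m³.
T = 0.161·V/[−S·ln(1−ᾱ)] = 0.161·431.568/32.583 = 2.13 s.

2.13 s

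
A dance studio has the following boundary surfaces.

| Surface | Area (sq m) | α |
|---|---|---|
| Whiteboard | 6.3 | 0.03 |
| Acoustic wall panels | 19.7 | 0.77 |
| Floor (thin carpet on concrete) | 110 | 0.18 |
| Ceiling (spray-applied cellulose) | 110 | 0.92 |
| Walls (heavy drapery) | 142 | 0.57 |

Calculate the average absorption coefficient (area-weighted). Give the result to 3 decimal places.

Total surface area S = 388.0 sq m.
A = 6.3*0.03 + 19.7*0.77 + 110*0.18 + 110*0.92 + 142*0.57 = 217.298 sabins.
ᾱ = A/S = 0.560.

0.560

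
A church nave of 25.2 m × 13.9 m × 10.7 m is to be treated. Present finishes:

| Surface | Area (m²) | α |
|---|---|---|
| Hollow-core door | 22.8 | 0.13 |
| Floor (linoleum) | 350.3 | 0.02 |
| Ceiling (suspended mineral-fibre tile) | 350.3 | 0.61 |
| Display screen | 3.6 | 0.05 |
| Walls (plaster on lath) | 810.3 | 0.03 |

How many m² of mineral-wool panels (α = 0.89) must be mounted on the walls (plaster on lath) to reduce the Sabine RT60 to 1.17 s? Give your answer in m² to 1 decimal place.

Equivalent absorption area: A₁ = 22.8·0.13 + 350.3·0.02 + 350.3·0.61 + 3.6·0.05 + 810.3·0.03 = 248.142 m².
V = 3747.996 m³. Target absorption A₂ = 0.161 × 3747.996 / 1.17 = 515.750 sabins.
Absorption to add: 515.750 − 248.142 = 267.608 sabins.
Net gain per m²: Δα = 0.89 − 0.03 = 0.86.
Panel area = 267.608 / 0.86 = 311.2 m².

311.2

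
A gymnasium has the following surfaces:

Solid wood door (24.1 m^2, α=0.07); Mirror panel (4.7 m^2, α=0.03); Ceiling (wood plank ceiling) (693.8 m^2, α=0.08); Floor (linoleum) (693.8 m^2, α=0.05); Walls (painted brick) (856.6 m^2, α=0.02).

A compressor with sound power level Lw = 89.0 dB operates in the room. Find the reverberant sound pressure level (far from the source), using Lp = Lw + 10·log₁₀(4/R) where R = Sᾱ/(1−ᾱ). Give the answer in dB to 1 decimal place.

Σ(Sᵢαᵢ) = 24.1×0.07 + 4.7×0.03 + 693.8×0.08 + 693.8×0.05 + 856.6×0.02 = 109.154; total area S = 2273.0 m^2.
ᾱ = 0.0480, so room constant R = A/(1−ᾱ) = 114.658 m^2.
Lp = Lw + 10 log₁₀(4/R) = 89.0 -14.57 = 74.4 dB.

74.4 dB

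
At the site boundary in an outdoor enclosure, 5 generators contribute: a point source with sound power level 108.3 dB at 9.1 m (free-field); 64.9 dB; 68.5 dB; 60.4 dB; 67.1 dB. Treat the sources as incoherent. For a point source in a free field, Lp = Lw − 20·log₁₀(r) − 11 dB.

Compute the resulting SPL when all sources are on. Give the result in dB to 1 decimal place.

Source at 9.1 m: Lp = 108.3 − 20·log₁₀(9.1) − 11 = 78.1 dB.
Sum in the linear (power) domain: Σ 10^(Lᵢ/10) = 10^(78.1/10) + 10^(64.9/10) + 10^(68.5/10) + 10^(60.4/10) + 10^(67.1/10) = 8.096e+07.
L_total = 10·log₁₀(8.096e+07) = 79.1 dB.

79.1 dB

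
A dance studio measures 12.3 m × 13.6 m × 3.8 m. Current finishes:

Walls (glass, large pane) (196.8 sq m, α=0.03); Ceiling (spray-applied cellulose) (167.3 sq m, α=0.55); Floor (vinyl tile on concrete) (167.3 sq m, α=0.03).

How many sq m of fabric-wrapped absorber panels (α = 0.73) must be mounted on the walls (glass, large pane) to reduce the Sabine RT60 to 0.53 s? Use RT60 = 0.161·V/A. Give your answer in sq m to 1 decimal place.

Equivalent absorption area: A₁ = 196.8·0.03 + 167.3·0.55 + 167.3·0.03 = 102.938 sq m.
V = 635.664 m³. Target absorption A₂ = 0.161 × 635.664 / 0.53 = 193.098 sabins.
ΔA needed = 193.098 − 102.938 = 90.160 sabins.
Net gain per sq m: Δα = 0.73 − 0.03 = 0.70.
Panel area = 90.160 / 0.70 = 128.8 sq m.

128.8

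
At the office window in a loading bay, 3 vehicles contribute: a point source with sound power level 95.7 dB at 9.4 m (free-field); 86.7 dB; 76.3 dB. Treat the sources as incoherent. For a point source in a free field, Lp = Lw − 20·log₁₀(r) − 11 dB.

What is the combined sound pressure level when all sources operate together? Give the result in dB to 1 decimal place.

87.1 dB

Source at 9.4 m: Lp = 95.7 − 20·log₁₀(9.4) − 11 = 65.2 dB.
Converting to relative power and adding: 10^(65.2/10) + 10^(86.7/10) + 10^(76.3/10) = 5.137e+08.
Combined level = 10 log₁₀(5.137e+08) = 87.1 dB.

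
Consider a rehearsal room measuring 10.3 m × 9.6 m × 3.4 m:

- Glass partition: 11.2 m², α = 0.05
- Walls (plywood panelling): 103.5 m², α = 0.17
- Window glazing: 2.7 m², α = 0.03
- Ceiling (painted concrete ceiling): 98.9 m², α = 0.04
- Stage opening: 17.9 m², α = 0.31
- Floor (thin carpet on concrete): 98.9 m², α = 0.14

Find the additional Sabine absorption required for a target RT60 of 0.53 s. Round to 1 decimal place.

60.5 sabins

Equivalent absorption area: A₁ = 11.2×0.05 + 103.5×0.17 + 2.7×0.03 + 98.9×0.04 + 17.9×0.31 + 98.9×0.14 = 41.587 m².
V = 336.192 m³. Required absorption A₂ = 0.161 × 336.192 / 0.53 = 102.126 sabins.
ΔA = A₂ − A₁ = 102.126 − 41.587 = 60.5 sabins.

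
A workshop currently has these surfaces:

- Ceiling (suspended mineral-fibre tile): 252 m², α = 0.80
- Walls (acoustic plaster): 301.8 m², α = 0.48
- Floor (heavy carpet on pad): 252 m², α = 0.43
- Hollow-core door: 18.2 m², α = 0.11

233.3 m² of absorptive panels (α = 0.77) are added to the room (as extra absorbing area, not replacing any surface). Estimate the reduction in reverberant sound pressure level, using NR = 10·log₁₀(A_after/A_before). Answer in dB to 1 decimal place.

1.4 dB

Equivalent absorption area: A_before = 252*0.80 + 301.8*0.48 + 252*0.43 + 18.2*0.11 = 456.826 m².
Treatment contributes 233.3·0.77 = 179.641 sabins.
A_after = 456.826 + 179.641 = 636.467 sabins.
Reduction = 10 log₁₀(A_after/A_before) = 10 log₁₀(1.3932) = 1.4 dB.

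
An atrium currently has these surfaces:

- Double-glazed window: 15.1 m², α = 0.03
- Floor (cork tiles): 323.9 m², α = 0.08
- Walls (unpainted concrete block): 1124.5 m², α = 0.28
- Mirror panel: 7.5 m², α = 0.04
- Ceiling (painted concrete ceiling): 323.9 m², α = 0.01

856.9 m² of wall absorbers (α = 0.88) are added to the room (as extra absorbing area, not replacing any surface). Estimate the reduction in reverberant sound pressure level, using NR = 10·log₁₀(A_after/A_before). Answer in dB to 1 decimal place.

5.0 dB

A_before = Σ Sᵢαᵢ = 15.1*0.03 + 323.9*0.08 + 1124.5*0.28 + 7.5*0.04 + 323.9*0.01 = 344.764 sabins.
Treatment contributes 856.9·0.88 = 754.072 sabins.
New total A_after = 1098.836 sabins.
NR = 10·log₁₀(1098.836/344.764) = 5.0 dB.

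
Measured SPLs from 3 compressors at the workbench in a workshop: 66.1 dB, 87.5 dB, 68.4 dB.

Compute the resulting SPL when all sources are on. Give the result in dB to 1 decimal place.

Sum in the linear (power) domain: Σ 10^(Lᵢ/10) = 10^(66.1/10) + 10^(87.5/10) + 10^(68.4/10) = 5.733e+08.
Combined level = 10 log₁₀(5.733e+08) = 87.6 dB.

87.6 dB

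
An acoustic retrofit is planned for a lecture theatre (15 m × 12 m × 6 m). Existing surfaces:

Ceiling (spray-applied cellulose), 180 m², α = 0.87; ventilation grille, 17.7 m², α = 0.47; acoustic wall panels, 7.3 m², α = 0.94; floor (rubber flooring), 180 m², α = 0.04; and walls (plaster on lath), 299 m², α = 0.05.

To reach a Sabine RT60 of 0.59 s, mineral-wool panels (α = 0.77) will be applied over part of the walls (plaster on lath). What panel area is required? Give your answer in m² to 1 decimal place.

Summing Sᵢαᵢ: 156.600 + 8.319 + 6.862 + 7.200 + 14.950 → A₁ = 193.931 sabins.
V = 1080 m³. Target absorption A₂ = 0.161 × 1080 / 0.59 = 294.712 sabins.
Absorption to add: 294.712 − 193.931 = 100.781 sabins.
Each m² of panel replacing the walls (plaster on lath) adds (0.77 − 0.05) = 0.72 sabins.
Panel area = 100.781 / 0.72 = 140.0 m².

140.0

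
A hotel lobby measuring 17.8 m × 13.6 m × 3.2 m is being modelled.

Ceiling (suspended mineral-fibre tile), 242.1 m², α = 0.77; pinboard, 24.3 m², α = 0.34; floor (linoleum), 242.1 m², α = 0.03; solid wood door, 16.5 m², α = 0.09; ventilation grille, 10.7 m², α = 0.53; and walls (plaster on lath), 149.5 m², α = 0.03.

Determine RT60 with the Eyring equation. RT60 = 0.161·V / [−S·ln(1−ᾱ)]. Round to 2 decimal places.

Total surface area S = 242.1 + 24.3 + 242.1 + 16.5 + 10.7 + 149.5 = 685.2 m².
Σ(Sᵢαᵢ) = 242.1×0.77 + 24.3×0.34 + 242.1×0.03 + 16.5×0.09 + 10.7×0.53 + 149.5×0.03 = 213.583.
Mean coefficient ᾱ = A/S = 0.3117.
Eyring denominator: −S ln(1−ᾱ) = 255.943.
V = 17.8 × 13.6 × 3.2 = 774.656 m³.
T = 0.161·V/[−S·ln(1−ᾱ)] = 0.161·774.656/255.943 = 0.49 s.

0.49 seconds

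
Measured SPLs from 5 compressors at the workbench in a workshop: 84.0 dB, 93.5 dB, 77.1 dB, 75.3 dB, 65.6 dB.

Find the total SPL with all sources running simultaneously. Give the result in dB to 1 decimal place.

94.1 dB

Σ 10^(Lᵢ/10) = 2.579e+09.
Combined level = 10 log₁₀(2.579e+09) = 94.1 dB.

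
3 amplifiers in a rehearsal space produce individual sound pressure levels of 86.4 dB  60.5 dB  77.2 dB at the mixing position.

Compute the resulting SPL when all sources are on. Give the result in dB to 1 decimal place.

86.9 dB

Σ 10^(Lᵢ/10) = 4.901e+08.
Combined level = 10 log₁₀(4.901e+08) = 86.9 dB.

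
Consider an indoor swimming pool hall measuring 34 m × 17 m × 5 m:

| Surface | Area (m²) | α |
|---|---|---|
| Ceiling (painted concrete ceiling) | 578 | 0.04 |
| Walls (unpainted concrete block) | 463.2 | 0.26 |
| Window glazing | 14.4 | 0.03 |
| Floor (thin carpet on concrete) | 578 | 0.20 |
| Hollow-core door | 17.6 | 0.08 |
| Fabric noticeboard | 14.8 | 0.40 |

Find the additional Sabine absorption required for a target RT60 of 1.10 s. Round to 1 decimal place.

156.1 sabins

A₁ = Σ Sᵢαᵢ = 578×0.04 + 463.2×0.26 + 14.4×0.03 + 578×0.20 + 17.6×0.08 + 14.8×0.40 = 266.912 sabins.
V = 2890 m³. Required absorption A₂ = 0.161 × 2890 / 1.10 = 422.991 sabins.
ΔA = A₂ − A₁ = 422.991 − 266.912 = 156.1 sabins.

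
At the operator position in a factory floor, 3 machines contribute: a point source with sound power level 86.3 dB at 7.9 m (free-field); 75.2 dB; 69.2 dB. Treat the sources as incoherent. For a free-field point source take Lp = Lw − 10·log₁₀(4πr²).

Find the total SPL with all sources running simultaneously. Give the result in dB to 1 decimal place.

Source at 7.9 m: Lp = 86.3 − 10·log₁₀(4π·7.9²) = 86.3 − 10·log₁₀(784.267) = 57.4 dB.
Σ 10^(Lᵢ/10) = 4.198e+07.
Back to dB: 10·log₁₀ Σ = 76.2 dB.

76.2 dB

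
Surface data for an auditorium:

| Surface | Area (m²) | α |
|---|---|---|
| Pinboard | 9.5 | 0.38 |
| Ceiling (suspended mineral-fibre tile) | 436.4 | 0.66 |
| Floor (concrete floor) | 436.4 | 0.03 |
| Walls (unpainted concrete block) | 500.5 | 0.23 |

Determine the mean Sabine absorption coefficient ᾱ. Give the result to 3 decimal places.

0.304

S = Σ Sᵢ = 9.5 + 436.4 + 436.4 + 500.5 = 1382.8 m².
A = 9.5*0.38 + 436.4*0.66 + 436.4*0.03 + 500.5*0.23 = 419.841 sabins.
ᾱ = 419.841 / 1382.8 = 0.304.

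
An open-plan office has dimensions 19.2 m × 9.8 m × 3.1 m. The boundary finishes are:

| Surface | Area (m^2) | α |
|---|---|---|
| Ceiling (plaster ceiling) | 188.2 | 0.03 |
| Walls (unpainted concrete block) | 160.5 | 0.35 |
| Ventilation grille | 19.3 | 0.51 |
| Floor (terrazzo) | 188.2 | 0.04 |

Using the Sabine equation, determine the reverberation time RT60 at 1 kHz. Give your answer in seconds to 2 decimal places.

Summing Sᵢαᵢ: 5.646 + 56.175 + 9.843 + 7.528 → A = 79.192 sabins.
Volume V = 19.2 × 9.8 × 3.1 = 583.296 m³.
T = 0.161 V/A = 0.161·583.296/79.192 = 1.19 s.

1.19 sec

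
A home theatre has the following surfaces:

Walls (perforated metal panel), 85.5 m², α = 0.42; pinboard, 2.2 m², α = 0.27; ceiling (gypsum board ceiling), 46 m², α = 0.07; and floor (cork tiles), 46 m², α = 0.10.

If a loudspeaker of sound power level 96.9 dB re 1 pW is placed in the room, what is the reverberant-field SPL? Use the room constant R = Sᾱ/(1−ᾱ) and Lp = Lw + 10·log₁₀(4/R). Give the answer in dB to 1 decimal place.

85.2 dB

Σ(Sᵢαᵢ) = 85.5·0.42 + 2.2·0.27 + 46·0.07 + 46·0.10 = 44.324; total area S = 179.7 m².
ᾱ = 0.2467, so room constant R = A/(1−ᾱ) = 58.840 m².
Lp = Lw + 10 log₁₀(4/R) = 96.9 -11.68 = 85.2 dB.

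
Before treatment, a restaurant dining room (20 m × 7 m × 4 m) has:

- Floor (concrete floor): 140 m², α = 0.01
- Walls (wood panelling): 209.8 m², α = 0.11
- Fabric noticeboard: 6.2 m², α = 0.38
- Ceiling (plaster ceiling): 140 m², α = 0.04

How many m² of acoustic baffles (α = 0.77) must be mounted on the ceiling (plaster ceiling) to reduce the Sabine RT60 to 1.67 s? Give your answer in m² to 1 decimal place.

29.5

Equivalent absorption area: A₁ = 140·0.01 + 209.8·0.11 + 6.2·0.38 + 140·0.04 = 32.434 m².
Required A₂ = 0.161·560/1.67 = 53.988 sabins.
Absorption to add: 53.988 − 32.434 = 21.554 sabins.
Net gain per m²: Δα = 0.77 − 0.04 = 0.73.
Area = ΔA/Δα = 21.554/0.73 = 29.5 m².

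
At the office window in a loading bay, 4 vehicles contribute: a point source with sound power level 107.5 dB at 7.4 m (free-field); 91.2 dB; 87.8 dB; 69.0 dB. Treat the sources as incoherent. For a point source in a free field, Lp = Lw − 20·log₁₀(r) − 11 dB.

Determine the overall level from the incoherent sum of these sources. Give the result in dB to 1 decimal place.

93.0 dB

Source at 7.4 m: Lp = 107.5 − 20·log₁₀(7.4) − 11 = 79.1 dB.
Σ 10^(Lᵢ/10) = 2.01e+09.
Back to dB: 10·log₁₀ Σ = 93.0 dB.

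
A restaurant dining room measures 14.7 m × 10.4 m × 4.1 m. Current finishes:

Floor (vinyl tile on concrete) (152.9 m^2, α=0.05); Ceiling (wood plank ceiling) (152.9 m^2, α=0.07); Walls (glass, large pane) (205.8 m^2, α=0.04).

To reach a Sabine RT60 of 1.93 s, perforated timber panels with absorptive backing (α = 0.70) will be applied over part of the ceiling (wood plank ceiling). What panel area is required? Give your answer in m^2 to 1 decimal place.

Total absorption A₁ = 152.9*0.05 + 152.9*0.07 + 205.8*0.04
  = 7.645 + 10.703 + 8.232 = 26.580 m^2 sabins.
V = 626.808 m³. Target absorption A₂ = 0.161 × 626.808 / 1.93 = 52.288 sabins.
Absorption to add: 52.288 − 26.580 = 25.708 sabins.
Net gain per m^2: Δα = 0.70 − 0.07 = 0.63.
Area = ΔA/Δα = 25.708/0.63 = 40.8 m^2.

40.8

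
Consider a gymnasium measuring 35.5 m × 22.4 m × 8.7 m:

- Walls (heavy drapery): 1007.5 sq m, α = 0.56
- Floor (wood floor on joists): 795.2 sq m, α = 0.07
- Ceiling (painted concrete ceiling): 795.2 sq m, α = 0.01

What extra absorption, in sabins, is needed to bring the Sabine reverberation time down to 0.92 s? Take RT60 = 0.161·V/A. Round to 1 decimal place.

A₁ = Σ Sᵢαᵢ = 1007.5·0.56 + 795.2·0.07 + 795.2·0.01 = 627.816 sabins.
Target A₂ = 0.161·6918.24/0.92 = 1210.692 sabins (V = 6918.24 m³).
ΔA = A₂ − A₁ = 1210.692 − 627.816 = 582.9 sabins.

582.9 sabins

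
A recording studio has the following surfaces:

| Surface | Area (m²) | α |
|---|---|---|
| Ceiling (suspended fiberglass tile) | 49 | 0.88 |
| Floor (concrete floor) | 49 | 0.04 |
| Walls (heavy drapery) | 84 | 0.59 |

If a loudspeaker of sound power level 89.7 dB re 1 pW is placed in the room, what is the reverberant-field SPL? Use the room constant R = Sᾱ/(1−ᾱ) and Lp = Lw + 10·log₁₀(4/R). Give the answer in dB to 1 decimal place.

72.8 dB

Σ(Sᵢαᵢ) = 49×0.88 + 49×0.04 + 84×0.59 = 94.640; total area S = 182.0 m².
ᾱ = 94.640/182.0 = 0.5200; R = Sᾱ/(1−ᾱ) = 94.640/(1−0.5200) = 197.167 m².
Lp = Lw + 10 log₁₀(4/R) = 89.7 -16.93 = 72.8 dB.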